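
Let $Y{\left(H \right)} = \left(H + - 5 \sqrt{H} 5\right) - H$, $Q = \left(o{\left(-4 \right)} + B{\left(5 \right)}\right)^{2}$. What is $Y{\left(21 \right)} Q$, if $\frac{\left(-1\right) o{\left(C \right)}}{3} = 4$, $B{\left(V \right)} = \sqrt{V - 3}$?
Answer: $- 3650 \sqrt{21} + 600 \sqrt{42} \approx -12838.0$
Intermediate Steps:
$B{\left(V \right)} = \sqrt{-3 + V}$
$o{\left(C \right)} = -12$ ($o{\left(C \right)} = \left(-3\right) 4 = -12$)
$Q = \left(-12 + \sqrt{2}\right)^{2}$ ($Q = \left(-12 + \sqrt{-3 + 5}\right)^{2} = \left(-12 + \sqrt{2}\right)^{2} \approx 112.06$)
$Y{\left(H \right)} = - 25 \sqrt{H}$ ($Y{\left(H \right)} = \left(H - 25 \sqrt{H}\right) - H = - 25 \sqrt{H}$)
$Y{\left(21 \right)} Q = - 25 \sqrt{21} \left(12 - \sqrt{2}\right)^{2}$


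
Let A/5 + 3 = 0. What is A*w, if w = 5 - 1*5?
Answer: 0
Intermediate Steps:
A = -15 (A = -15 + 5*0 = -15 + 0 = -15)
w = 0 (w = 5 - 5 = 0)
A*w = -15*0 = 0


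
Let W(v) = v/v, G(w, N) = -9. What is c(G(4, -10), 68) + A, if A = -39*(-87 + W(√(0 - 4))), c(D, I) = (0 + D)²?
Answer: 3435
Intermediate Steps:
c(D, I) = D²
W(v) = 1
A = 3354 (A = -39*(-87 + 1) = -39*(-86) = 3354)
c(G(4, -10), 68) + A = (-9)² + 3354 = 81 + 3354 = 3435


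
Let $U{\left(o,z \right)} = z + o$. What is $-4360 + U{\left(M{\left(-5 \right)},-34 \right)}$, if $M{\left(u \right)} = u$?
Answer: $-4399$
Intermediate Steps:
$U{\left(o,z \right)} = o + z$
$-4360 + U{\left(M{\left(-5 \right)},-34 \right)} = -4360 - 39 = -4399$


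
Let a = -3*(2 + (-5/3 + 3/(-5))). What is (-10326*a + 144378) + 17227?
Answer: 766721/5 ≈ 1.5334e+5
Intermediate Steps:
a = ⅘ (a = -3*(2 + (-5*⅓ + 3*(-⅕))) = -3*(2 + (-5/3 - ⅗)) = -3*(2 - 34/15) = -3*(-4/15) = ⅘ ≈ 0.80000)
(-10326*a + 144378) + 17227 = (-10326*⅘ + 144378) + 17227 = (-41304/5 + 144378) + 17227 = 680586/5 + 17227 = 766721/5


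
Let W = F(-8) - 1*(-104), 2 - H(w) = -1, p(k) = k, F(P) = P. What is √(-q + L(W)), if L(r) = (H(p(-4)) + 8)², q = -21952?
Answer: √22073 ≈ 148.57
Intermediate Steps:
H(w) = 3 (H(w) = 2 - 1*(-1) = 2 + 1 = 3)
W = 96 (W = -8 - 1*(-104) = -8 + 104 = 96)
L(r) = 121 (L(r) = (3 + 8)² = 11² = 121)
√(-q + L(W)) = √(-1*(-21952) + 121) = √(21952 + 121) = √22073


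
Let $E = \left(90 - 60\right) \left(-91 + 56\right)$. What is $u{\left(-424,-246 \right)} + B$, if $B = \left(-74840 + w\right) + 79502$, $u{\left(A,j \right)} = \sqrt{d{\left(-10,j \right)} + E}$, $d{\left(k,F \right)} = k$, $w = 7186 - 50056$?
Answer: $-38208 + 2 i \sqrt{265} \approx -38208.0 + 32.558 i$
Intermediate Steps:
$w = -42870$ ($w = 7186 - 50056 = -42870$)
$E = -1050$ ($E = 30 \left(-35\right) = -1050$)
$u{\left(A,j \right)} = 2 i \sqrt{265}$ ($u{\left(A,j \right)} = \sqrt{-10 - 1050} = \sqrt{-1060} = 2 i \sqrt{265}$)
$B = -38208$ ($B = \left(-74840 - 42870\right) + 79502 = -117710 + 79502 = -38208$)
$u{\left(-424,-246 \right)} + B = 2 i \sqrt{265} - 38208 = -38208 + 2 i \sqrt{265}$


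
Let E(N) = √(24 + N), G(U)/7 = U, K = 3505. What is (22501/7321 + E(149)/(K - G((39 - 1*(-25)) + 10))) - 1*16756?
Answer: -122648175/7321 + √173/2987 ≈ -16753.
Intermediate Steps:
G(U) = 7*U
(22501/7321 + E(149)/(K - G((39 - 1*(-25)) + 10))) - 1*16756 = (22501/7321 + √(24 + 149)/(3505 - 7*((39 - 1*(-25)) + 10))) - 1*16756 = (22501*(1/7321) + √173/(3505 - 7*((39 + 25) + 10))) - 16756 = (22501/7321 + √173/(3505 - 7*(64 + 10))) - 16756 = (22501/7321 + √173/(3505 - 7*74)) - 16756 = (22501/7321 + √173/(3505 - 1*518)) - 16756 = (22501/7321 + √173/(3505 - 518)) - 16756 = (22501/7321 + √173/2987) - 16756 = -122648175/7321 + √173/2987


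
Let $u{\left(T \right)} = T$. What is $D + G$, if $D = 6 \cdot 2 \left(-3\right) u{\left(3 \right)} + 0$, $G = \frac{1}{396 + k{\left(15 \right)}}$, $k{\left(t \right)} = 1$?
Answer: $- \frac{42875}{397} \approx -108.0$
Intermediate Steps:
$G = \frac{1}{397}$ ($G = \frac{1}{396 + 1} = \frac{1}{397} \approx 0.0025189$)
$D = -108$ ($D = 6 \cdot 2 \left(-3\right) 3 + 0 = 12 \left(-3\right) 3 + 0 = \left(-36\right) 3 + 0 = -108 + 0 = -108$)
$D + G = -108 + \frac{1}{397} = - \frac{42875}{397}$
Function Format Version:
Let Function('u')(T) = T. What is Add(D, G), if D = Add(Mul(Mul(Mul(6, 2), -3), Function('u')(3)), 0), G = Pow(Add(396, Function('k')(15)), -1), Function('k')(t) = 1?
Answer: Rational(-42875, 397) ≈ -108.00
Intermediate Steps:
G = Rational(1, 397) (G = Pow(Add(396, 1), -1) = Pow(397, -1) = Rational(1, 397) ≈ 0.0025189)
D = -108 (D = Add(Mul(Mul(Mul(6, 2), -3), 3), 0) = Add(Mul(Mul(12, -3), 3), 0) = Add(Mul(-36, 3), 0) = Add(-108, 0) = -108)
Add(D, G) = Add(-108, Rational(1, 397)) = Rational(-42875, 397)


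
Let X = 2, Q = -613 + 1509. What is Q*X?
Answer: 1792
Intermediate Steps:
Q = 896
Q*X = 896*2 = 1792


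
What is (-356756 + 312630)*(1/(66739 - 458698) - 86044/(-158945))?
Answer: -1488174115761626/62299923255 ≈ -23887.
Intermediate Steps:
(-356756 + 312630)*(1/(66739 - 458698) - 86044/(-158945)) = -44126*(1/(-391959) - 86044*(-1/158945)) = -44126*(-1/391959 + 86044/158945) = -44126*33725561251/62299923255 = -1488174115761626/62299923255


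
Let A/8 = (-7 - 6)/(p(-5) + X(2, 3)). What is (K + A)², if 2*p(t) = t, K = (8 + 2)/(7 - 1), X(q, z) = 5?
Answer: 358801/225 ≈ 1594.7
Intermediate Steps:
K = 5/3 (K = 10/6 = 10*(⅙) = 5/3 ≈ 1.6667)
p(t) = t/2
A = -208/5 (A = 8*((-7 - 6)/((½)*(-5) + 5)) = 8*(-13/(-5/2 + 5)) = 8*(-13/5/2) = 8*(-13*⅖) = 8*(-26/5) = -208/5 ≈ -41.600)
(K + A)² = (5/3 - 208/5)² = (-599/15)² = 358801/225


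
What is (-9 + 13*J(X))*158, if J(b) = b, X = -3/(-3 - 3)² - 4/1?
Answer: -58855/6 ≈ -9809.2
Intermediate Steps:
X = -49/12 (X = -3/((-6)²) - 4*1 = -3/36 - 4 = -3*1/36 - 4 = -1/12 - 4 = -49/12 ≈ -4.0833)
(-9 + 13*J(X))*158 = (-9 + 13*(-49/12))*158 = (-9 - 637/12)*158 = -745/12*158 = -58855/6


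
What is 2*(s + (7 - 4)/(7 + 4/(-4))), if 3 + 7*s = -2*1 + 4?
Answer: 5/7 ≈ 0.71429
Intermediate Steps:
s = -1/7 (s = -3/7 + (-2*1 + 4)/7 = -3/7 + (-2 + 4)/7 = -3/7 + (1/7)*2 = -3/7 + 2/7 = -1/7 ≈ -0.14286)
2*(s + (7 - 4)/(7 + 4/(-4))) = 2*(-1/7 + (7 - 4)/(7 + 4/(-4))) = 2*(-1/7 + 3/(7 + 4*(-1/4))) = 2*(-1/7 + 3/(7 - 1)) = 2*(-1/7 + 3/6) = 2*(-1/7 + 3*(1/6)) = 2*(-1/7 + 1/2) = 2*(5/14) = 5/7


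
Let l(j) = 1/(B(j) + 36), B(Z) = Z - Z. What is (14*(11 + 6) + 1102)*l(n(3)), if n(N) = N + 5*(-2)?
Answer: 335/9 ≈ 37.222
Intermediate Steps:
B(Z) = 0
n(N) = -10 + N (n(N) = N - 10 = -10 + N)
l(j) = 1/36 (l(j) = 1/(0 + 36) = 1/36)
(14*(11 + 6) + 1102)*l(n(3)) = (14*(11 + 6) + 1102)*(1/36) = (14*17 + 1102)*(1/36) = (238 + 1102)*(1/36) = 1340*(1/36) = 335/9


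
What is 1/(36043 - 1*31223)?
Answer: 1/4820 ≈ 0.00020747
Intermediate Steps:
1/(36043 - 1*31223) = 1/(36043 - 31223) = 1/4820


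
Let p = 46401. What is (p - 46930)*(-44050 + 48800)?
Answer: -2512750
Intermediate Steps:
(p - 46930)*(-44050 + 48800) = (46401 - 46930)*(-44050 + 48800) = -529*4750 = -2512750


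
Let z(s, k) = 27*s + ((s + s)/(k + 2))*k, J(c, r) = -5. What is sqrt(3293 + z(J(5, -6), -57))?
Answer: 8*sqrt(5951)/11 ≈ 56.104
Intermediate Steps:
z(s, k) = 27*s + 2*k*s/(2 + k) (z(s, k) = 27*s + ((2*s)/(2 + k))*k = 27*s + (2*s/(2 + k))*k = 27*s + 2*k*s/(2 + k))
sqrt(3293 + z(J(5, -6), -57)) = sqrt(3293 - 5*(54 + 29*(-57))/(2 - 57)) = sqrt(3293 - 5*(54 - 1653)/(-55)) = sqrt(3293 - 5*(-1/55)*(-1599)) = sqrt(3293 - 1599/11) = sqrt(34624/11) = 8*sqrt(5951)/11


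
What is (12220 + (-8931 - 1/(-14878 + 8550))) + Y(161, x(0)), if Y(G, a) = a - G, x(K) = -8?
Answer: 19743361/6328 ≈ 3120.0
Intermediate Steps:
(12220 + (-8931 - 1/(-14878 + 8550))) + Y(161, x(0)) = (12220 + (-8931 - 1/(-14878 + 8550))) + (-8 - 1*161) = (12220 + (-8931 - 1/(-6328))) + (-8 - 161) = (12220 + (-8931 - 1*(-1/6328))) - 169 = (12220 + (-8931 + 1/6328)) - 169 = (12220 - 56515367/6328) - 169 = 20812793/6328 - 169 = 19743361/6328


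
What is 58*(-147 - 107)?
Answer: -14732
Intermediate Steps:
58*(-147 - 107) = 58*(-254) = -14732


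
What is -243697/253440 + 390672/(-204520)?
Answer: -3721320553/1295838720 ≈ -2.8717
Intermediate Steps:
-243697/253440 + 390672/(-204520) = -243697*1/253440 + 390672*(-1/204520) = -243697/253440 - 48834/25565 = -3721320553/1295838720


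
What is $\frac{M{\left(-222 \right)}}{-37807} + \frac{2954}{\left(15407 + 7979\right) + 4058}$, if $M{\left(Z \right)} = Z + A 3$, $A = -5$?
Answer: $\frac{59093053}{518787654} \approx 0.11391$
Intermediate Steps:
$M{\left(Z \right)} = -15 + Z$ ($M{\left(Z \right)} = Z - 15 = -15 + Z$)
$\frac{M{\left(-222 \right)}}{-37807} + \frac{2954}{\left(15407 + 7979\right) + 4058} = \frac{-15 - 222}{-37807} + \frac{2954}{\left(15407 + 7979\right) + 4058} = \left(-237\right) \left(- \frac{1}{37807}\right) + \frac{2954}{23386 + 4058} = \frac{237}{37807} + \frac{2954}{27444} = \frac{237}{37807} + 2954 \cdot \frac{1}{27444} = \frac{237}{37807} + \frac{1477}{13722} = \frac{59093053}{518787654}$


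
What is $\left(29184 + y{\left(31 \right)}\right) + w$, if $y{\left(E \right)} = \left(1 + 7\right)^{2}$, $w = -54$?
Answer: $29194$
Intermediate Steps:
$y{\left(E \right)} = 64$ ($y{\left(E \right)} = 8^{2} = 64$)
$\left(29184 + y{\left(31 \right)}\right) + w = \left(29184 + 64\right) - 54 = 29248 - 54 = 29194$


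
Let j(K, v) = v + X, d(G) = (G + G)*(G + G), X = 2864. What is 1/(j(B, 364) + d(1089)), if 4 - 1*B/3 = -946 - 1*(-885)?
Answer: 1/4746912 ≈ 2.1066e-7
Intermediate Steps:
d(G) = 4*G**2 (d(G) = (2*G)*(2*G) = 4*G**2)
B = 195 (B = 12 - 3*(-946 - 1*(-885)) = 12 - 3*(-946 + 885) = 12 - 3*(-61) = 12 + 183 = 195)
j(K, v) = 2864 + v (j(K, v) = v + 2864 = 2864 + v)
1/(j(B, 364) + d(1089)) = 1/((2864 + 364) + 4*1089**2) = 1/(3228 + 4*1185921) = 1/(3228 + 4743684) = 1/4746912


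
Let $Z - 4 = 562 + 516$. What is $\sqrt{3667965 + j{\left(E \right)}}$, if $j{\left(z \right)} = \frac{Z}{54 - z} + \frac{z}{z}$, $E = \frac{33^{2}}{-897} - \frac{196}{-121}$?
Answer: $\frac{2 \sqrt{3447597833902882295}}{1938985} \approx 1915.2$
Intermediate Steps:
$Z = 1082$ ($Z = 4 + \left(562 + 516\right) = 4 + 1078 = 1082$)
$E = \frac{14681}{36179}$ ($E = 1089 \left(- \frac{1}{897}\right) - - \frac{196}{121} = - \frac{363}{299} + \frac{196}{121} = \frac{14681}{36179} \approx 0.40579$)
$j{\left(z \right)} = 1 + \frac{1082}{54 - z}$ ($j{\left(z \right)} = \frac{1082}{54 - z} + \frac{z}{z} = \frac{1082}{54 - z} + 1 = 1 + \frac{1082}{54 - z}$)
$\sqrt{3667965 + j{\left(E \right)}} = \sqrt{3667965 + \frac{-1136 + \frac{14681}{36179}}{-54 + \frac{14681}{36179}}} = \sqrt{3667965 + \frac{1}{- \frac{1938985}{36179}} \left(- \frac{41084663}{36179}\right)} = \sqrt{3667965 - - \frac{41084663}{1938985}} = \sqrt{3667965 + \frac{41084663}{1938985}} = \sqrt{\frac{7112170200188}{1938985}} = \frac{2 \sqrt{3447597833902882295}}{1938985}$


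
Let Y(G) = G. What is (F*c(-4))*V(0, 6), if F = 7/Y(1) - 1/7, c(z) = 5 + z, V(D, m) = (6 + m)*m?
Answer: 3456/7 ≈ 493.71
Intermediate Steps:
V(D, m) = m*(6 + m)
F = 48/7 (F = 7/1 - 1/7 = 7*1 - 1*1/7 = 7 - 1/7 = 48/7 ≈ 6.8571)
(F*c(-4))*V(0, 6) = (48*(5 - 4)/7)*(6*(6 + 6)) = ((48/7)*1)*(6*12) = (48/7)*72 = 3456/7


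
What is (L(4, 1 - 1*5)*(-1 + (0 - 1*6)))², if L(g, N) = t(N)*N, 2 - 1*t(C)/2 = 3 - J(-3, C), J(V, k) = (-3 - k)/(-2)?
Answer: 7056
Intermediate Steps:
J(V, k) = 3/2 + k/2 (J(V, k) = (-3 - k)*(-½) = 3/2 + k/2)
t(C) = 1 + C (t(C) = 4 - 2*(3 - (3/2 + C/2)) = 4 - 2*(3 + (-3/2 - C/2)) = 4 - 2*(3/2 - C/2) = 4 + (-3 + C) = 1 + C)
L(g, N) = N*(1 + N) (L(g, N) = (1 + N)*N = N*(1 + N))
(L(4, 1 - 1*5)*(-1 + (0 - 1*6)))² = (((1 - 1*5)*(1 + (1 - 1*5)))*(-1 + (0 - 1*6)))² = (((1 - 5)*(1 + (1 - 5)))*(-1 + (0 - 6)))² = ((-4*(1 - 4))*(-1 - 6))² = (-4*(-3)*(-7))² = (12*(-7))² = (-84)² = 7056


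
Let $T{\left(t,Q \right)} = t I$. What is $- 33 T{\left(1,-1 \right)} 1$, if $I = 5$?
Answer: $-165$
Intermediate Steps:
$T{\left(t,Q \right)} = 5 t$ ($T{\left(t,Q \right)} = t 5 = 5 t$)
$- 33 T{\left(1,-1 \right)} 1 = - 33 \cdot 5 \cdot 1 \cdot 1 = \left(-33\right) 5 \cdot 1 = \left(-165\right) 1 = -165$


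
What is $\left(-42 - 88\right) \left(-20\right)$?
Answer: $2600$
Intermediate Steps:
$\left(-42 - 88\right) \left(-20\right) = \left(-130\right) \left(-20\right) = 2600$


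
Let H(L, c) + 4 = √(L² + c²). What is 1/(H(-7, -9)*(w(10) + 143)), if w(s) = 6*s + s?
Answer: 2/12141 + √130/24282 ≈ 0.00063429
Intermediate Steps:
w(s) = 7*s
H(L, c) = -4 + √(L² + c²)
1/(H(-7, -9)*(w(10) + 143)) = 1/((-4 + √((-7)² + (-9)²))*(7*10 + 143)) = 1/((-4 + √(49 + 81))*(70 + 143)) = 1/((-4 + √130)*213) = 1/(-852 + 213*√130)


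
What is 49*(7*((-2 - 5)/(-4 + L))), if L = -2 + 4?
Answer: 2401/2 ≈ 1200.5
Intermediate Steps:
L = 2
49*(7*((-2 - 5)/(-4 + L))) = 49*(7*((-2 - 5)/(-4 + 2))) = 49*(7*(-7/(-2))) = 49*(7*(-7*(-1/2))) = 49*(7*(7/2)) = 49*(49/2) = 2401/2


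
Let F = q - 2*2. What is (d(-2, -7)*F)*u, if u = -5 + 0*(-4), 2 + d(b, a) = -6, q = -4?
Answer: -320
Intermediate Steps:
d(b, a) = -8 (d(b, a) = -2 - 6 = -8)
F = -8 (F = -4 - 2*2 = -4 - 4 = -8)
u = -5 (u = -5 + 0 = -5)
(d(-2, -7)*F)*u = -8*(-8)*(-5) = 64*(-5) = -320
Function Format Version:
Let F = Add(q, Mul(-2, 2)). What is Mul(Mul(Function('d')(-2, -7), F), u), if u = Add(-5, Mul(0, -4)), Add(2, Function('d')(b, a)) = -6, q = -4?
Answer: -320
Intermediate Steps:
Function('d')(b, a) = -8 (Function('d')(b, a) = Add(-2, -6) = -8)
F = -8 (F = Add(-4, Mul(-2, 2)) = Add(-4, -4) = -8)
u = -5 (u = Add(-5, 0) = -5)
Mul(Mul(Function('d')(-2, -7), F), u) = Mul(Mul(-8, -8), -5) = Mul(64, -5) = -320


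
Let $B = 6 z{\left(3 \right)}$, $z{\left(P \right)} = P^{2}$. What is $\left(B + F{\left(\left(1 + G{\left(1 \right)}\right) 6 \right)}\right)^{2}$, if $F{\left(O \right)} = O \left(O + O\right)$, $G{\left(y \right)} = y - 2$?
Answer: $2916$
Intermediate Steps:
$G{\left(y \right)} = -2 + y$ ($G{\left(y \right)} = y - 2 = -2 + y$)
$B = 54$ ($B = 6 \cdot 3^{2} = 6 \cdot 9 = 54$)
$F{\left(O \right)} = 2 O^{2}$ ($F{\left(O \right)} = O 2 O = 2 O^{2}$)
$\left(B + F{\left(\left(1 + G{\left(1 \right)}\right) 6 \right)}\right)^{2} = \left(54 + 2 \left(\left(1 + \left(-2 + 1\right)\right) 6\right)^{2}\right)^{2} = \left(54 + 2 \left(\left(1 - 1\right) 6\right)^{2}\right)^{2} = \left(54 + 2 \left(0 \cdot 6\right)^{2}\right)^{2} = \left(54 + 2 \cdot 0^{2}\right)^{2} = \left(54 + 2 \cdot 0\right)^{2} = \left(54 + 0\right)^{2} = 54^{2} = 2916$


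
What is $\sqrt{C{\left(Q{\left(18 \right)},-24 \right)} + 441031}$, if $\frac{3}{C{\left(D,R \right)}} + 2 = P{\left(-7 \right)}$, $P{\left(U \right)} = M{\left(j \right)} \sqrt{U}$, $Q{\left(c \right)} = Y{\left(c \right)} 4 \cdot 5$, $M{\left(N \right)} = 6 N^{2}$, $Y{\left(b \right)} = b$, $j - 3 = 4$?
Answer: $\frac{\sqrt{2} \sqrt{\frac{882059 - 129663114 i \sqrt{7}}{1 - 147 i \sqrt{7}}}}{2} \approx 664.1 - 2.9037 \cdot 10^{-6} i$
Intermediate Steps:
$j = 7$ ($j = 3 + 4 = 7$)
$Q{\left(c \right)} = 20 c$ ($Q{\left(c \right)} = c 4 \cdot 5 = 4 c 5 = 20 c$)
$P{\left(U \right)} = 294 \sqrt{U}$ ($P{\left(U \right)} = 6 \cdot 7^{2} \sqrt{U} = 6 \cdot 49 \sqrt{U} = 294 \sqrt{U}$)
$C{\left(D,R \right)} = \frac{3}{-2 + 294 i \sqrt{7}}$ ($C{\left(D,R \right)} = \frac{3}{-2 + 294 \sqrt{-7}} = \frac{3}{-2 + 294 i \sqrt{7}}$)
$\sqrt{C{\left(Q{\left(18 \right)},-24 \right)} + 441031} = \sqrt{\left(- \frac{3}{302528} - \frac{441 i \sqrt{7}}{302528}\right) + 441031} = \sqrt{\frac{133424226365}{302528} - \frac{441 i \sqrt{7}}{302528}}$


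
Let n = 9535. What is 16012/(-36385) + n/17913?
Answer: 60108019/651764505 ≈ 0.092224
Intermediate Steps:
16012/(-36385) + n/17913 = 16012/(-36385) + 9535/17913 = 16012*(-1/36385) + 9535*(1/17913) = -16012/36385 + 9535/17913 = 60108019/651764505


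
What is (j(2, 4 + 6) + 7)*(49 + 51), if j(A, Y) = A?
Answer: 900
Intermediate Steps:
(j(2, 4 + 6) + 7)*(49 + 51) = (2 + 7)*(49 + 51) = 9*100 = 900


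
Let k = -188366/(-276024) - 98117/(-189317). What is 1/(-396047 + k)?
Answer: -842839284/333802957917883 ≈ -2.5250e-6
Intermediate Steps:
k = 1011992465/842839284 (k = -188366*(-1/276024) - 98117*(-1/189317) = 94183/138012 + 98117/189317 = 1011992465/842839284 ≈ 1.2007)
1/(-396047 + k) = 1/(-396047 + 1011992465/842839284) = 1/(-333802957917883/842839284) = -842839284/333802957917883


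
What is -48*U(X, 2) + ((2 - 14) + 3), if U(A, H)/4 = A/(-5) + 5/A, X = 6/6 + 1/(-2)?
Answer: -9549/5 ≈ -1909.8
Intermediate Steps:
X = 1/2 (X = 6*(1/6) + 1*(-1/2) = 1 - 1/2 = 1/2 ≈ 0.50000)
U(A, H) = 20/A - 4*A/5 (U(A, H) = 4*(A/(-5) + 5/A) = 4*(A*(-1/5) + 5/A) = 4*(-A/5 + 5/A) = 4*(5/A - A/5) = 20/A - 4*A/5)
-48*U(X, 2) + ((2 - 14) + 3) = -48*(20/(1/2) - 4/5*1/2) + ((2 - 14) + 3) = -48*(20*2 - 2/5) + (-12 + 3) = -48*(40 - 2/5) - 9 = -48*198/5 - 9 = -9504/5 - 9 = -9549/5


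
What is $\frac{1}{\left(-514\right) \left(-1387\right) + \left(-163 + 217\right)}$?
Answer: $\frac{1}{712972} \approx 1.4026 \cdot 10^{-6}$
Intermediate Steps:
$\frac{1}{\left(-514\right) \left(-1387\right) + \left(-163 + 217\right)} = \frac{1}{712918 + 54} = \frac{1}{712972}$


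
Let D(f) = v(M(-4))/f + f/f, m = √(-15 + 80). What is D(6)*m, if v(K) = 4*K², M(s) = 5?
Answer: 53*√65/3 ≈ 142.43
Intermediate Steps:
m = √65 ≈ 8.0623
D(f) = 1 + 100/f (D(f) = (4*5²)/f + f/f = (4*25)/f + 1 = 100/f + 1 = 1 + 100/f)
D(6)*m = ((100 + 6)/6)*√65 = ((⅙)*106)*√65 = 53*√65/3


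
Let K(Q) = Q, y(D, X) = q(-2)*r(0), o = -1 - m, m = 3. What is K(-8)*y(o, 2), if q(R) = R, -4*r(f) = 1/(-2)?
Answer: 2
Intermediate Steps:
r(f) = ⅛ (r(f) = -¼/(-2) = -¼*(-½) = ⅛)
o = -4 (o = -1 - 1*3 = -1 - 3 = -4)
y(D, X) = -¼ (y(D, X) = -2*⅛ = -¼)
K(-8)*y(o, 2) = -8*(-¼) = 2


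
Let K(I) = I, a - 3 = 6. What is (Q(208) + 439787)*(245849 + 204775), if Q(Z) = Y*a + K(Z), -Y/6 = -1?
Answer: 198296640576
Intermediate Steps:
a = 9 (a = 3 + 6 = 9)
Y = 6 (Y = -6*(-1) = 6)
Q(Z) = 54 + Z (Q(Z) = 6*9 + Z = 54 + Z)
(Q(208) + 439787)*(245849 + 204775) = ((54 + 208) + 439787)*(245849 + 204775) = (262 + 439787)*450624 = 440049*450624 = 198296640576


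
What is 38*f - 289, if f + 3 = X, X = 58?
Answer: 1801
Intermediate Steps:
f = 55 (f = -3 + 58 = 55)
38*f - 289 = 38*55 - 289 = 2090 - 289 = 1801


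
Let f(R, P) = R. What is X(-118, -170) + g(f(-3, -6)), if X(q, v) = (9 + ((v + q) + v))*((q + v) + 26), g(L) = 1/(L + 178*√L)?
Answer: 3727595305/31687 - 178*I*√3/95061 ≈ 1.1764e+5 - 0.0032432*I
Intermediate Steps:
X(q, v) = (9 + q + 2*v)*(26 + q + v) (X(q, v) = (9 + ((q + v) + v))*(26 + q + v) = (9 + (q + 2*v))*(26 + q + v) = (9 + q + 2*v)*(26 + q + v))
X(-118, -170) + g(f(-3, -6)) = (234 + (-118)² + 2*(-170)² + 35*(-118) + 61*(-170) + 3*(-118)*(-170)) + 1/(-3 + 178*√(-3)) = (234 + 13924 + 2*28900 - 4130 - 10370 + 60180) + 1/(-3 + 178*(I*√3)) = (234 + 13924 + 57800 - 4130 - 10370 + 60180) + 1/(-3 + 178*I*√3) = 117638 + 1/(-3 + 178*I*√3)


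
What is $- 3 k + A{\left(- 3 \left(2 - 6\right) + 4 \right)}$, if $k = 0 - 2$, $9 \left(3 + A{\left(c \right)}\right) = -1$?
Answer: $\frac{26}{9} \approx 2.8889$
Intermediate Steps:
$A{\left(c \right)} = - \frac{28}{9}$ ($A{\left(c \right)} = -3 + \frac{1}{9} \left(-1\right) = -3 - \frac{1}{9} = - \frac{28}{9}$)
$k = -2$
$- 3 k + A{\left(- 3 \left(2 - 6\right) + 4 \right)} = \left(-3\right) \left(-2\right) - \frac{28}{9} = 6 - \frac{28}{9} = \frac{26}{9}$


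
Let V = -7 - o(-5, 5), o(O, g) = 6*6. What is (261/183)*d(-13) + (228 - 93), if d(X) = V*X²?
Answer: -623994/61 ≈ -10229.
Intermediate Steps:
o(O, g) = 36
V = -43 (V = -7 - 1*36 = -7 - 36 = -43)
d(X) = -43*X²
(261/183)*d(-13) + (228 - 93) = (261/183)*(-43*(-13)²) + (228 - 93) = (261*(1/183))*(-43*169) + 135 = (87/61)*(-7267) + 135 = -632229/61 + 135 = -623994/61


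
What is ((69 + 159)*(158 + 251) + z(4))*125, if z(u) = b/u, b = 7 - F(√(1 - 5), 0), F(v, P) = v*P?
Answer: 46626875/4 ≈ 1.1657e+7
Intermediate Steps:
F(v, P) = P*v
b = 7 (b = 7 - 0*√(1 - 5) = 7 - 0*√(-4) = 7 - 0*2*I = 7 - 1*0 = 7 + 0 = 7)
z(u) = 7/u
((69 + 159)*(158 + 251) + z(4))*125 = ((69 + 159)*(158 + 251) + 7/4)*125 = (228*409 + 7*(¼))*125 = (93252 + 7/4)*125 = (373015/4)*125 = 46626875/4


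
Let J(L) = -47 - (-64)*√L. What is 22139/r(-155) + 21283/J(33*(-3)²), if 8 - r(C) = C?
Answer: 27046503180/197931389 + 4086336*√33/1214303 ≈ 155.98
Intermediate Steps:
r(C) = 8 - C
J(L) = -47 + 64*√L
22139/r(-155) + 21283/J(33*(-3)²) = 22139/(8 - 1*(-155)) + 21283/(-47 + 64*√(33*(-3)²)) = 22139/(8 + 155) + 21283/(-47 + 64*√(33*9)) = 22139/163 + 21283/(-47 + 64*√297) = 22139*(1/163) + 21283/(-47 + 64*(3*√33)) = 22139/163 + 21283/(-47 + 192*√33)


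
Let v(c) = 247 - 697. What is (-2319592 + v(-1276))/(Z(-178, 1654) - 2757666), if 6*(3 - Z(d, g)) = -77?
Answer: 13920252/16545901 ≈ 0.84131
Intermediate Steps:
Z(d, g) = 95/6 (Z(d, g) = 3 - ⅙*(-77) = 3 + 77/6 = 95/6)
v(c) = -450
(-2319592 + v(-1276))/(Z(-178, 1654) - 2757666) = (-2319592 - 450)/(95/6 - 2757666) = -2320042/(-16545901/6) = -2320042*(-6/16545901) = 13920252/16545901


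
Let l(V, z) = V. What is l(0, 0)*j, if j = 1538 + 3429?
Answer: 0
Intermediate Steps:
j = 4967
l(0, 0)*j = 0*4967 = 0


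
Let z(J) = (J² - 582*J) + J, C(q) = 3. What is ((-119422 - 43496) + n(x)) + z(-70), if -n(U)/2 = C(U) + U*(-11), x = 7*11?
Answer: -115660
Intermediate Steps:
z(J) = J² - 581*J
x = 77
n(U) = -6 + 22*U (n(U) = -2*(3 + U*(-11)) = -2*(3 - 11*U) = -6 + 22*U)
((-119422 - 43496) + n(x)) + z(-70) = ((-119422 - 43496) + (-6 + 22*77)) - 70*(-581 - 70) = (-162918 + (-6 + 1694)) - 70*(-651) = (-162918 + 1688) + 45570 = -161230 + 45570 = -115660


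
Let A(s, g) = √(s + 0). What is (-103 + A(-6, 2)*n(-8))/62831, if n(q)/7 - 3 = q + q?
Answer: -103/62831 - 91*I*√6/62831 ≈ -0.0016393 - 0.0035477*I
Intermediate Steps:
n(q) = 21 + 14*q (n(q) = 21 + 7*(q + q) = 21 + 7*(2*q) = 21 + 14*q)
A(s, g) = √s
(-103 + A(-6, 2)*n(-8))/62831 = (-103 + √(-6)*(21 + 14*(-8)))/62831 = (-103 + (I*√6)*(21 - 112))*(1/62831) = (-103 + (I*√6)*(-91))*(1/62831) = (-103 - 91*I*√6)*(1/62831) = -103/62831 - 91*I*√6/62831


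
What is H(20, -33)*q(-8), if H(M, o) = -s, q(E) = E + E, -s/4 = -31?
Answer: 1984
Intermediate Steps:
s = 124 (s = -4*(-31) = 124)
q(E) = 2*E
H(M, o) = -124 (H(M, o) = -1*124 = -124)
H(20, -33)*q(-8) = -248*(-8) = -124*(-16) = 1984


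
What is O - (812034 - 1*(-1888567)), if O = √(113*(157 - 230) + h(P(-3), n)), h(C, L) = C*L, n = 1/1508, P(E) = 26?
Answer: -2700601 + I*√27749578/58 ≈ -2.7006e+6 + 90.824*I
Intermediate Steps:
n = 1/1508 ≈ 0.00066313
O = I*√27749578/58 (O = √(113*(157 - 230) + 26*(1/1508)) = √(113*(-73) + 1/58) = √(-8249 + 1/58) = √(-478441/58) = I*√27749578/58 ≈ 90.824*I)
O - (812034 - 1*(-1888567)) = I*√27749578/58 - (812034 - 1*(-1888567)) = I*√27749578/58 - (812034 + 1888567) = I*√27749578/58 - 1*2700601 = I*√27749578/58 - 2700601 = -2700601 + I*√27749578/58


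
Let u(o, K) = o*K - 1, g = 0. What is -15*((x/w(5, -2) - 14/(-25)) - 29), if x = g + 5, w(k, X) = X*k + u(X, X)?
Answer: 15306/35 ≈ 437.31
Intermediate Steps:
u(o, K) = -1 + K*o (u(o, K) = K*o - 1 = -1 + K*o)
w(k, X) = -1 + X**2 + X*k (w(k, X) = X*k + (-1 + X*X) = X*k + (-1 + X**2) = -1 + X**2 + X*k)
x = 5 (x = 0 + 5 = 5)
-15*((x/w(5, -2) - 14/(-25)) - 29) = -15*((5/(-1 + (-2)**2 - 2*5) - 14/(-25)) - 29) = -15*((5/(-1 + 4 - 10) - 14*(-1/25)) - 29) = -15*((5/(-7) + 14/25) - 29) = -15*((5*(-1/7) + 14/25) - 29) = -15*((-5/7 + 14/25) - 29) = -15*(-27/175 - 29) = -15*(-5102/175) = 15306/35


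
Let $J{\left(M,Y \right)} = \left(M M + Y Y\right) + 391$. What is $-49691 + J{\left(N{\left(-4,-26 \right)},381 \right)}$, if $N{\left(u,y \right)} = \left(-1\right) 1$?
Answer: $95862$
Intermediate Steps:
$N{\left(u,y \right)} = -1$
$J{\left(M,Y \right)} = 391 + M^{2} + Y^{2}$ ($J{\left(M,Y \right)} = \left(M^{2} + Y^{2}\right) + 391 = 391 + M^{2} + Y^{2}$)
$-49691 + J{\left(N{\left(-4,-26 \right)},381 \right)} = -49691 + \left(391 + \left(-1\right)^{2} + 381^{2}\right) = -49691 + \left(391 + 1 + 145161\right) = -49691 + 145553 = 95862$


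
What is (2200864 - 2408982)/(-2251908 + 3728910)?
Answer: -104059/738501 ≈ -0.14091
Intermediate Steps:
(2200864 - 2408982)/(-2251908 + 3728910) = -208118/1477002 = -208118*1/1477002 = -104059/738501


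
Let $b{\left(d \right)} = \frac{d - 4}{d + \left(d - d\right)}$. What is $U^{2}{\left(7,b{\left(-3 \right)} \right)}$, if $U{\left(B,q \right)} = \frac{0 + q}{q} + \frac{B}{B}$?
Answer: $4$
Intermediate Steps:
$b{\left(d \right)} = \frac{-4 + d}{d}$ ($b{\left(d \right)} = \frac{-4 + d}{d + 0} = \frac{-4 + d}{d}$)
$U{\left(B,q \right)} = 2$ ($U{\left(B,q \right)} = \frac{q}{q} + 1 = 1 + 1 = 2$)
$U^{2}{\left(7,b{\left(-3 \right)} \right)} = 2^{2} = 4$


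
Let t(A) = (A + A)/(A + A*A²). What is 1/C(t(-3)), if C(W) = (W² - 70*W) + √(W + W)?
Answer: -8725/121551 - 125*√10/121551 ≈ -0.075033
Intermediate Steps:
t(A) = 2*A/(A + A³) (t(A) = (2*A)/(A + A³) = 2*A/(A + A³))
C(W) = W² - 70*W + √2*√W (C(W) = (W² - 70*W) + √(2*W) = (W² - 70*W) + √2*√W = W² - 70*W + √2*√W)
1/C(t(-3)) = 1/((2/(1 + (-3)²))² - 140/(1 + (-3)²) + √2*√(2/(1 + (-3)²))) = 1/((2/(1 + 9))² - 140/(1 + 9) + √2*√(2/(1 + 9))) = 1/((2/10)² - 140/10 + √2*√(2/10)) = 1/((2*(⅒))² - 140/10 + √2*√(2*(⅒))) = 1/((⅕)² - 70*⅕ + √2*√(⅕)) = 1/(1/25 - 14 + √2*(√5/5)) = 1/(1/25 - 14 + √10/5) = 1/(-349/25 + √10/5)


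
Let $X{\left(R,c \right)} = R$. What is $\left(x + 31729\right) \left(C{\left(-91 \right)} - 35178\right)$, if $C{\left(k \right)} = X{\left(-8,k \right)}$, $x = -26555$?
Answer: $-182052364$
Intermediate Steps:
$C{\left(k \right)} = -8$
$\left(x + 31729\right) \left(C{\left(-91 \right)} - 35178\right) = \left(-26555 + 31729\right) \left(-8 - 35178\right) = 5174 \left(-35186\right) = -182052364$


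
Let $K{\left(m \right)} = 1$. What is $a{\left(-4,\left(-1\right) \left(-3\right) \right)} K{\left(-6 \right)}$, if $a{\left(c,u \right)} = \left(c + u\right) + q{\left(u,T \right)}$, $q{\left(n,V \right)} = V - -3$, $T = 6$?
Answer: $8$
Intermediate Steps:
$q{\left(n,V \right)} = 3 + V$ ($q{\left(n,V \right)} = V + 3 = 3 + V$)
$a{\left(c,u \right)} = 9 + c + u$ ($a{\left(c,u \right)} = \left(c + u\right) + \left(3 + 6\right) = \left(c + u\right) + 9 = 9 + c + u$)
$a{\left(-4,\left(-1\right) \left(-3\right) \right)} K{\left(-6 \right)} = \left(9 - 4 - -3\right) 1 = \left(9 - 4 + 3\right) 1 = 8 \cdot 1 = 8$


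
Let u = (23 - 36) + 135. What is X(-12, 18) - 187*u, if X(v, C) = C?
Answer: -22796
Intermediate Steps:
u = 122 (u = -13 + 135 = 122)
X(-12, 18) - 187*u = 18 - 187*122 = 18 - 22814 = -22796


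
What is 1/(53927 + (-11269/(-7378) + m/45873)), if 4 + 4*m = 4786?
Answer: 56408499/3042028752779 ≈ 1.8543e-5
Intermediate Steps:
m = 2391/2 (m = -1 + (1/4)*4786 = -1 + 2393/2 = 2391/2 ≈ 1195.5)
1/(53927 + (-11269/(-7378) + m/45873)) = 1/(53927 + (-11269/(-7378) + (2391/2)/45873)) = 1/(53927 + (-11269*(-1/7378) + (2391/2)*(1/45873))) = 1/(53927 + (11269/7378 + 797/30582)) = 1/(53927 + 87627206/56408499) = 1/(3042028752779/56408499) = 56408499/3042028752779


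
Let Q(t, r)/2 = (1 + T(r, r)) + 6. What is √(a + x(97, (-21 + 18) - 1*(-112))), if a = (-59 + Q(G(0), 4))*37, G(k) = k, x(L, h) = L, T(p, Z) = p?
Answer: 2*I*√318 ≈ 35.665*I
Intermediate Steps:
Q(t, r) = 14 + 2*r (Q(t, r) = 2*((1 + r) + 6) = 2*(7 + r) = 14 + 2*r)
a = -1369 (a = (-59 + (14 + 2*4))*37 = (-59 + (14 + 8))*37 = (-59 + 22)*37 = -37*37 = -1369)
√(a + x(97, (-21 + 18) - 1*(-112))) = √(-1369 + 97) = √(-1272) = 2*I*√318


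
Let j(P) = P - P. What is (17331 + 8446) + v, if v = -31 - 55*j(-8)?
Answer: 25746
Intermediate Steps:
j(P) = 0
v = -31 (v = -31 - 55*0 = -31 + 0 = -31)
(17331 + 8446) + v = (17331 + 8446) - 31 = 25777 - 31 = 25746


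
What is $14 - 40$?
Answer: $-26$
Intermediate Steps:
$14 - 40 = -26$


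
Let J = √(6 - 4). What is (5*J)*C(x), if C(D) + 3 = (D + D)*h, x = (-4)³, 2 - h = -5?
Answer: -4495*√2 ≈ -6356.9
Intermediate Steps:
h = 7 (h = 2 - 1*(-5) = 2 + 5 = 7)
x = -64
C(D) = -3 + 14*D (C(D) = -3 + (D + D)*7 = -3 + (2*D)*7 = -3 + 14*D)
J = √2 ≈ 1.4142
(5*J)*C(x) = (5*√2)*(-3 + 14*(-64)) = (5*√2)*(-3 - 896) = (5*√2)*(-899) = -4495*√2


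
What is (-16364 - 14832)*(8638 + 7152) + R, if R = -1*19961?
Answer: -492604801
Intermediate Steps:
R = -19961
(-16364 - 14832)*(8638 + 7152) + R = (-16364 - 14832)*(8638 + 7152) - 19961 = -31196*15790 - 19961 = -492584840 - 19961 = -492604801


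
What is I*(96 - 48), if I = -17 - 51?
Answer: -3264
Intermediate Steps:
I = -68
I*(96 - 48) = -68*(96 - 48) = -68*48 = -3264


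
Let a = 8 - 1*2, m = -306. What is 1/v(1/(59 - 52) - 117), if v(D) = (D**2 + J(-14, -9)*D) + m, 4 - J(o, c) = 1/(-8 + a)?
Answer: 49/628363 ≈ 7.7980e-5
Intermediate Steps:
a = 6 (a = 8 - 2 = 6)
J(o, c) = 9/2 (J(o, c) = 4 - 1/(-8 + 6) = 4 - 1/(-2) = 4 - 1*(-1/2) = 4 + 1/2 = 9/2)
v(D) = -306 + D**2 + 9*D/2 (v(D) = (D**2 + 9*D/2) - 306 = -306 + D**2 + 9*D/2)
1/v(1/(59 - 52) - 117) = 1/(-306 + (1/(59 - 52) - 117)**2 + 9*(1/(59 - 52) - 117)/2) = 1/(-306 + (1/7 - 117)**2 + 9*(1/7 - 117)/2) = 1/(-306 + (-818/7)**2 + (9/2)*(-818/7)) = 1/(-306 + 669124/49 - 3681/7) = 1/(628363/49) = 49/628363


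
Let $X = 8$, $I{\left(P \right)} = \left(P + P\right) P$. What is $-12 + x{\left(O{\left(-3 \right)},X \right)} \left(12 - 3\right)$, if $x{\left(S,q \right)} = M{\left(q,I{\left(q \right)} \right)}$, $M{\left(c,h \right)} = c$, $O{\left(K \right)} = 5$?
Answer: $60$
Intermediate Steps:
$I{\left(P \right)} = 2 P^{2}$ ($I{\left(P \right)} = 2 P P = 2 P^{2}$)
$x{\left(S,q \right)} = q$
$-12 + x{\left(O{\left(-3 \right)},X \right)} \left(12 - 3\right) = -12 + 8 \left(12 - 3\right) = -12 + 8 \cdot 9 = -12 + 72 = 60$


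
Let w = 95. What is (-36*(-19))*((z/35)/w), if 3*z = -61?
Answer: -732/175 ≈ -4.1829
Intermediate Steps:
z = -61/3 (z = (1/3)*(-61) = -61/3 ≈ -20.333)
(-36*(-19))*((z/35)/w) = (-36*(-19))*(-61/3/35/95) = 684*(-61/3*1/35*(1/95)) = 684*(-61/105*1/95) = 684*(-61/9975) = -732/175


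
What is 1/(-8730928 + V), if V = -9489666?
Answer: -1/18220594 ≈ -5.4883e-8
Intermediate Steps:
1/(-8730928 + V) = 1/(-8730928 - 9489666) = 1/(-18220594) = -1/18220594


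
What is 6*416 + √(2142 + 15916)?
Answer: 2496 + √18058 ≈ 2630.4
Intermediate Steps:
6*416 + √(2142 + 15916) = 2496 + √18058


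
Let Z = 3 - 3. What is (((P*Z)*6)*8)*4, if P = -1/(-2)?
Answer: 0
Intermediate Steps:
P = 1/2 (P = -1*(-1/2) = 1/2 ≈ 0.50000)
Z = 0
(((P*Z)*6)*8)*4 = ((((1/2)*0)*6)*8)*4 = ((0*6)*8)*4 = (0*8)*4 = 0*4 = 0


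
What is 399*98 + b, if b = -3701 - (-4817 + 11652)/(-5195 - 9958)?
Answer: 536438188/15153 ≈ 35401.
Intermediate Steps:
b = -56074418/15153 (b = -3701 - 6835/(-15153) = -3701 - 6835*(-1)/15153 = -3701 - 1*(-6835/15153) = -3701 + 6835/15153 = -56074418/15153 ≈ -3700.5)
399*98 + b = 399*98 - 56074418/15153 = 39102 - 56074418/15153 = 536438188/15153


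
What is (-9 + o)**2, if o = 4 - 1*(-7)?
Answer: 4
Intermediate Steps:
o = 11 (o = 4 + 7 = 11)
(-9 + o)**2 = (-9 + 11)**2 = 2**2 = 4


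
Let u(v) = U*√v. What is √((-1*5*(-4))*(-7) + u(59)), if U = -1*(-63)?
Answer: √(-140 + 63*√59) ≈ 18.545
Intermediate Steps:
U = 63
u(v) = 63*√v
√((-1*5*(-4))*(-7) + u(59)) = √((-1*5*(-4))*(-7) + 63*√59) = √(-5*(-4)*(-7) + 63*√59) = √(20*(-7) + 63*√59) = √(-140 + 63*√59)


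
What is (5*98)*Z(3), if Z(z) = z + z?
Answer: 2940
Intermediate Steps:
Z(z) = 2*z
(5*98)*Z(3) = (5*98)*(2*3) = 490*6 = 2940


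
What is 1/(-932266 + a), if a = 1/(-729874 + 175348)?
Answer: -554526/516965735917 ≈ -1.0727e-6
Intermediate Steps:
a = -1/554526 (a = 1/(-554526) = -1/554526 ≈ -1.8033e-6)
1/(-932266 + a) = 1/(-932266 - 1/554526) = 1/(-516965735917/554526) = -554526/516965735917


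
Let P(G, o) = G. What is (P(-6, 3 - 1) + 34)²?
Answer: 784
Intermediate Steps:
(P(-6, 3 - 1) + 34)² = (-6 + 34)² = 28² = 784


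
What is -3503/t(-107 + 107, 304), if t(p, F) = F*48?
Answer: -3503/14592 ≈ -0.24006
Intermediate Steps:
t(p, F) = 48*F
-3503/t(-107 + 107, 304) = -3503/(48*304) = -3503/14592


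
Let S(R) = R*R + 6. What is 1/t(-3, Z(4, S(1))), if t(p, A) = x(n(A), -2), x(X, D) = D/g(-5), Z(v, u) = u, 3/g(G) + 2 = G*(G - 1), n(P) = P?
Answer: -3/56 ≈ -0.053571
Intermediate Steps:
S(R) = 6 + R² (S(R) = R² + 6 = 6 + R²)
g(G) = 3/(-2 + G*(-1 + G)) (g(G) = 3/(-2 + G*(G - 1)) = 3/(-2 + G*(-1 + G)))
x(X, D) = 28*D/3 (x(X, D) = D/((3/(-2 + (-5)² - 1*(-5)))) = D/((3/(-2 + 25 + 5))) = D/((3/28)) = D/((3*(1/28))) = D/(3/28) = D*(28/3) = 28*D/3)
t(p, A) = -56/3 (t(p, A) = (28/3)*(-2) = -56/3)
1/t(-3, Z(4, S(1))) = 1/(-56/3) = -3/56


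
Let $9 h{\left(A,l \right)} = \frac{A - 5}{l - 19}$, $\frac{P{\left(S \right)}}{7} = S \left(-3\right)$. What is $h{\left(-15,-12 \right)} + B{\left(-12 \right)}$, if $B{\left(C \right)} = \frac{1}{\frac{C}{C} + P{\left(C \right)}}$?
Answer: $\frac{5339}{70587} \approx 0.075637$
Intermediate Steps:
$P{\left(S \right)} = - 21 S$ ($P{\left(S \right)} = 7 S \left(-3\right) = 7 \left(- 3 S\right) = - 21 S$)
$h{\left(A,l \right)} = \frac{-5 + A}{9 \left(-19 + l\right)}$ ($h{\left(A,l \right)} = \frac{\left(A - 5\right) \frac{1}{l - 19}}{9} = \frac{\left(-5 + A\right) \frac{1}{-19 + l}}{9} = \frac{\frac{1}{-19 + l} \left(-5 + A\right)}{9} = \frac{-5 + A}{9 \left(-19 + l\right)}$)
$B{\left(C \right)} = \frac{1}{1 - 21 C}$ ($B{\left(C \right)} = \frac{1}{\frac{C}{C} - 21 C} = \frac{1}{1 - 21 C}$)
$h{\left(-15,-12 \right)} + B{\left(-12 \right)} = \frac{-5 - 15}{9 \left(-19 - 12\right)} - \frac{1}{-1 + 21 \left(-12\right)} = \frac{1}{9} \frac{1}{-31} \left(-20\right) - \frac{1}{-1 - 252} = \frac{1}{9} \left(- \frac{1}{31}\right) \left(-20\right) - \frac{1}{-253} = \frac{20}{279} - - \frac{1}{253} = \frac{20}{279} + \frac{1}{253} = \frac{5339}{70587}$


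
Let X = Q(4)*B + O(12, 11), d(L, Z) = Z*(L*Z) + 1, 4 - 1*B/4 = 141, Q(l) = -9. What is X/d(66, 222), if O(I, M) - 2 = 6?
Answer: 988/650549 ≈ 0.0015187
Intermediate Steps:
B = -548 (B = 16 - 4*141 = 16 - 564 = -548)
O(I, M) = 8 (O(I, M) = 2 + 6 = 8)
d(L, Z) = 1 + L*Z² (d(L, Z) = L*Z² + 1 = 1 + L*Z²)
X = 4940 (X = -9*(-548) + 8 = 4932 + 8 = 4940)
X/d(66, 222) = 4940/(1 + 66*222²) = 4940/(1 + 66*49284) = 4940/(1 + 3252744) = 4940/3252745 = 4940*(1/3252745) = 988/650549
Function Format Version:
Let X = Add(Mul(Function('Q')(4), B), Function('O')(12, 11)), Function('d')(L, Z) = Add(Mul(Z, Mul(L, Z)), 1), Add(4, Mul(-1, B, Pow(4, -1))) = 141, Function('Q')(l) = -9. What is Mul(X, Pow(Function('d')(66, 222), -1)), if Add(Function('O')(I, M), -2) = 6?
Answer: Rational(988, 650549) ≈ 0.0015187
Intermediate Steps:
B = -548 (B = Add(16, Mul(-4, 141)) = Add(16, -564) = -548)
Function('O')(I, M) = 8 (Function('O')(I, M) = Add(2, 6) = 8)
Function('d')(L, Z) = Add(1, Mul(L, Pow(Z, 2))) (Function('d')(L, Z) = Add(Mul(L, Pow(Z, 2)), 1) = Add(1, Mul(L, Pow(Z, 2))))
X = 4940 (X = Add(Mul(-9, -548), 8) = Add(4932, 8) = 4940)
Mul(X, Pow(Function('d')(66, 222), -1)) = Mul(4940, Pow(Add(1, Mul(66, Pow(222, 2))), -1)) = Mul(4940, Pow(Add(1, Mul(66, 49284)), -1)) = Mul(4940, Pow(Add(1, 3252744), -1)) = Mul(4940, Pow(3252745, -1)) = Mul(4940, Rational(1, 3252745)) = Rational(988, 650549)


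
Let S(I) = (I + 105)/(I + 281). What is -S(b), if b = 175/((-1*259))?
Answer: -965/2593 ≈ -0.37216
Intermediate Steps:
b = -25/37 (b = 175/(-259) = 175*(-1/259) = -25/37 ≈ -0.67568)
S(I) = (105 + I)/(281 + I)
-S(b) = -(105 - 25/37)/(281 - 25/37) = -3860/(10372/37*37) = -37*3860/(10372*37) = -1*965/2593 = -965/2593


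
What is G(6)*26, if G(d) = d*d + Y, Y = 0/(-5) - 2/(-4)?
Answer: 949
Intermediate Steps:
Y = 1/2 (Y = 0*(-1/5) - 2*(-1/4) = 0 + 1/2 = 1/2 ≈ 0.50000)
G(d) = 1/2 + d**2 (G(d) = d*d + 1/2 = d**2 + 1/2 = 1/2 + d**2)
G(6)*26 = (1/2 + 6**2)*26 = (1/2 + 36)*26 = (73/2)*26 = 949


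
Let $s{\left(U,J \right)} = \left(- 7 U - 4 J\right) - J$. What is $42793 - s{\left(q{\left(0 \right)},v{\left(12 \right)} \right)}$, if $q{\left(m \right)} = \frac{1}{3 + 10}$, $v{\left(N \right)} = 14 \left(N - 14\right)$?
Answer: $\frac{554496}{13} \approx 42654.0$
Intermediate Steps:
$v{\left(N \right)} = -196 + 14 N$ ($v{\left(N \right)} = 14 \left(-14 + N\right) = -196 + 14 N$)
$q{\left(m \right)} = \frac{1}{13}$
$s{\left(U,J \right)} = - 7 U - 5 J$
$42793 - s{\left(q{\left(0 \right)},v{\left(12 \right)} \right)} = 42793 - \left(\left(-7\right) \frac{1}{13} - 5 \left(-196 + 14 \cdot 12\right)\right) = 42793 - \left(- \frac{7}{13} - 5 \left(-196 + 168\right)\right) = 42793 - \left(- \frac{7}{13} - -140\right) = 42793 - \left(- \frac{7}{13} + 140\right) = 42793 - \frac{1813}{13} = \frac{554496}{13}$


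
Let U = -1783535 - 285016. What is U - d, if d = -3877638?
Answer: 1809087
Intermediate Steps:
U = -2068551
U - d = -2068551 - 1*(-3877638) = -2068551 + 3877638 = 1809087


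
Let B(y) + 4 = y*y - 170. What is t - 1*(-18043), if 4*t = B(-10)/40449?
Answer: 1459642577/80898 ≈ 18043.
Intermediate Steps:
B(y) = -174 + y**2 (B(y) = -4 + (y*y - 170) = -4 + (y**2 - 170) = -4 + (-170 + y**2) = -174 + y**2)
t = -37/80898 (t = ((-174 + (-10)**2)/40449)/4 = ((-174 + 100)*(1/40449))/4 = (-74*1/40449)/4 = (1/4)*(-74/40449) = -37/80898 ≈ -0.00045737)
t - 1*(-18043) = -37/80898 - 1*(-18043) = -37/80898 + 18043 = 1459642577/80898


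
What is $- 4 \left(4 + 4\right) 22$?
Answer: $-704$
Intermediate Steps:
$- 4 \left(4 + 4\right) 22 = \left(-4\right) 8 \cdot 22 = \left(-32\right) 22 = -704$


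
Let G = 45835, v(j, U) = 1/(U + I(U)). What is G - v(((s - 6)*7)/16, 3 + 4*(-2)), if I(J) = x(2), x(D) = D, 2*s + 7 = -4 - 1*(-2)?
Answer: 137506/3 ≈ 45835.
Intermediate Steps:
s = -9/2 (s = -7/2 + (-4 - 1*(-2))/2 = -7/2 + (-4 + 2)/2 = -7/2 + (½)*(-2) = -7/2 - 1 = -9/2 ≈ -4.5000)
I(J) = 2
v(j, U) = 1/(2 + U) (v(j, U) = 1/(U + 2) = 1/(2 + U))
G - v(((s - 6)*7)/16, 3 + 4*(-2)) = 45835 - 1/(2 + (3 + 4*(-2))) = 45835 - 1/(2 + (3 - 8)) = 45835 - 1/(2 - 5) = 45835 - 1/(-3) = 45835 - 1*(-⅓) = 45835 + ⅓ = 137506/3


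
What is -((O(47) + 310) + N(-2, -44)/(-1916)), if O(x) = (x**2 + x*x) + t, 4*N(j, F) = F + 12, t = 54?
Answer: -2290580/479 ≈ -4782.0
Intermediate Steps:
N(j, F) = 3 + F/4 (N(j, F) = (F + 12)/4 = (12 + F)/4 = 3 + F/4)
O(x) = 54 + 2*x**2 (O(x) = (x**2 + x*x) + 54 = (x**2 + x**2) + 54 = 2*x**2 + 54 = 54 + 2*x**2)
-((O(47) + 310) + N(-2, -44)/(-1916)) = -(((54 + 2*47**2) + 310) + (3 + (1/4)*(-44))/(-1916)) = -(((54 + 2*2209) + 310) + (3 - 11)*(-1/1916)) = -(((54 + 4418) + 310) - 8*(-1/1916)) = -((4472 + 310) + 2/479) = -(4782 + 2/479) = -1*2290580/479 = -2290580/479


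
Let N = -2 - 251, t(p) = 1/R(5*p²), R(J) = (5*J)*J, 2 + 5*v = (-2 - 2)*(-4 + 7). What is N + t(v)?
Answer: -9719243/38416 ≈ -253.00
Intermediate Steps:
v = -14/5 (v = -⅖ + ((-2 - 2)*(-4 + 7))/5 = -⅖ + (-4*3)/5 = -⅖ + (⅕)*(-12) = -⅖ - 12/5 = -14/5 ≈ -2.8000)
R(J) = 5*J²
t(p) = 1/(125*p⁴) (t(p) = 1/(5*(5*p²)²) = 1/(5*(25*p⁴)) = 1/(125*p⁴))
N = -253
N + t(v) = -253 + 1/(125*(-14/5)⁴) = -253 + (1/125)*(625/38416) = -253 + 5/38416 = -9719243/38416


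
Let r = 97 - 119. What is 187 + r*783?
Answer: -17039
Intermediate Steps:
r = -22
187 + r*783 = 187 - 22*783 = 187 - 17226 = -17039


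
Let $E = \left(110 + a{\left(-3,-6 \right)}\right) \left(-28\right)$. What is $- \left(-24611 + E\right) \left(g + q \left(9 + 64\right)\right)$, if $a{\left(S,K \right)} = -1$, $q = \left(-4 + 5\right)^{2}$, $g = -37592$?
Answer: $-1037888097$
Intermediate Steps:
$q = 1$ ($q = 1^{2} = 1$)
$E = -3052$ ($E = \left(110 - 1\right) \left(-28\right) = 109 \left(-28\right) = -3052$)
$- \left(-24611 + E\right) \left(g + q \left(9 + 64\right)\right) = - \left(-24611 - 3052\right) \left(-37592 + 1 \left(9 + 64\right)\right) = - \left(-27663\right) \left(-37592 + 1 \cdot 73\right) = - \left(-27663\right) \left(-37592 + 73\right) = - \left(-27663\right) \left(-37519\right) = \left(-1\right) 1037888097 = -1037888097$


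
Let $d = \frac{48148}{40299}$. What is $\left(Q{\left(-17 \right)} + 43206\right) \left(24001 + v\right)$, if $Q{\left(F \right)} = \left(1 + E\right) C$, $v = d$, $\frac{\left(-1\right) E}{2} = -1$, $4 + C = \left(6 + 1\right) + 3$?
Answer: $\frac{13936346152376}{13433} \approx 1.0375 \cdot 10^{9}$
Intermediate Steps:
$C = 6$ ($C = -4 + \left(\left(6 + 1\right) + 3\right) = -4 + \left(7 + 3\right) = -4 + 10 = 6$)
$d = \frac{48148}{40299}$ ($d = 48148 \cdot \frac{1}{40299} = \frac{48148}{40299} \approx 1.1948$)
$E = 2$ ($E = \left(-2\right) \left(-1\right) = 2$)
$v = \frac{48148}{40299} \approx 1.1948$
$Q{\left(F \right)} = 18$ ($Q{\left(F \right)} = \left(1 + 2\right) 6 = 3 \cdot 6 = 18$)
$\left(Q{\left(-17 \right)} + 43206\right) \left(24001 + v\right) = \left(18 + 43206\right) \left(24001 + \frac{48148}{40299}\right) = 43224 \cdot \frac{967264447}{40299} = \frac{13936346152376}{13433}$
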